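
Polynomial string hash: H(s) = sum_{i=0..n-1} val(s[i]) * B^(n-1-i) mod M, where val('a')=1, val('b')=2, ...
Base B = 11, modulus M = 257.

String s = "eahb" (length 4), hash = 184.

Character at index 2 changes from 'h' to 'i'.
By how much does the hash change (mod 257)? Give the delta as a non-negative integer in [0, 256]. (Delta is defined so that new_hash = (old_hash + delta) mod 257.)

Delta formula: (val(new) - val(old)) * B^(n-1-k) mod M
  val('i') - val('h') = 9 - 8 = 1
  B^(n-1-k) = 11^1 mod 257 = 11
  Delta = 1 * 11 mod 257 = 11

Answer: 11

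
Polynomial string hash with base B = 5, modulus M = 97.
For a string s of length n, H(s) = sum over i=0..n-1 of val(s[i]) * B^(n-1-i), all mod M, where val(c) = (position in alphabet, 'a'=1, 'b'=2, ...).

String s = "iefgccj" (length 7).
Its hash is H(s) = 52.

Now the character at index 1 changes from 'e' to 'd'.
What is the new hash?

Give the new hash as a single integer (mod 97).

val('e') = 5, val('d') = 4
Position k = 1, exponent = n-1-k = 5
B^5 mod M = 5^5 mod 97 = 21
Delta = (4 - 5) * 21 mod 97 = 76
New hash = (52 + 76) mod 97 = 31

Answer: 31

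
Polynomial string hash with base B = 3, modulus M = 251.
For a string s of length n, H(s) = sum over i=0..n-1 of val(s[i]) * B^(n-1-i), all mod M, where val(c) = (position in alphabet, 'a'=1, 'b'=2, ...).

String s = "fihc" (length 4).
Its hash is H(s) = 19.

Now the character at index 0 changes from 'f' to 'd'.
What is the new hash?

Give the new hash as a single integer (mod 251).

val('f') = 6, val('d') = 4
Position k = 0, exponent = n-1-k = 3
B^3 mod M = 3^3 mod 251 = 27
Delta = (4 - 6) * 27 mod 251 = 197
New hash = (19 + 197) mod 251 = 216

Answer: 216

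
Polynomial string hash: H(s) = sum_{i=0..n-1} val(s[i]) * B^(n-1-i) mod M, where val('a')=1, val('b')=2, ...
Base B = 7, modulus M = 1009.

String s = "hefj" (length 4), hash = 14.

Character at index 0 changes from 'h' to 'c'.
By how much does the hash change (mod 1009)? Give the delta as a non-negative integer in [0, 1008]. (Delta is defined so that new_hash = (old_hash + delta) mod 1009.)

Answer: 303

Derivation:
Delta formula: (val(new) - val(old)) * B^(n-1-k) mod M
  val('c') - val('h') = 3 - 8 = -5
  B^(n-1-k) = 7^3 mod 1009 = 343
  Delta = -5 * 343 mod 1009 = 303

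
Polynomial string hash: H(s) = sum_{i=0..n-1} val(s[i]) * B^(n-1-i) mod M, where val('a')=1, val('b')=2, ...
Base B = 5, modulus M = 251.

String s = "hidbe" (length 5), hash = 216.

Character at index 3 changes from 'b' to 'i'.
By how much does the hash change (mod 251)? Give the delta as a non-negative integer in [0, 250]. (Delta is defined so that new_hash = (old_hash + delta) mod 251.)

Delta formula: (val(new) - val(old)) * B^(n-1-k) mod M
  val('i') - val('b') = 9 - 2 = 7
  B^(n-1-k) = 5^1 mod 251 = 5
  Delta = 7 * 5 mod 251 = 35

Answer: 35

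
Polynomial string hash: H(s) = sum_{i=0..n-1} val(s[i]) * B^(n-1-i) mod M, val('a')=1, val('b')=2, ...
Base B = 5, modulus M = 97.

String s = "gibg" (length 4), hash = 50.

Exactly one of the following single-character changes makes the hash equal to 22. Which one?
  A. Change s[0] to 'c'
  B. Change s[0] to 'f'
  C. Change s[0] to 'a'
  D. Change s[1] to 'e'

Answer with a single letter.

Answer: B

Derivation:
Option A: s[0]='g'->'c', delta=(3-7)*5^3 mod 97 = 82, hash=50+82 mod 97 = 35
Option B: s[0]='g'->'f', delta=(6-7)*5^3 mod 97 = 69, hash=50+69 mod 97 = 22 <-- target
Option C: s[0]='g'->'a', delta=(1-7)*5^3 mod 97 = 26, hash=50+26 mod 97 = 76
Option D: s[1]='i'->'e', delta=(5-9)*5^2 mod 97 = 94, hash=50+94 mod 97 = 47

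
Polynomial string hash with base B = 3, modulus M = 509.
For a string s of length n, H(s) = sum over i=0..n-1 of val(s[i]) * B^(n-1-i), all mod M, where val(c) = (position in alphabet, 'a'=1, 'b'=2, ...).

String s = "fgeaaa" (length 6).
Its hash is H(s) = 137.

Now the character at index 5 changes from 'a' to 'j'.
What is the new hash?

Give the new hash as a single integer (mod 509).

Answer: 146

Derivation:
val('a') = 1, val('j') = 10
Position k = 5, exponent = n-1-k = 0
B^0 mod M = 3^0 mod 509 = 1
Delta = (10 - 1) * 1 mod 509 = 9
New hash = (137 + 9) mod 509 = 146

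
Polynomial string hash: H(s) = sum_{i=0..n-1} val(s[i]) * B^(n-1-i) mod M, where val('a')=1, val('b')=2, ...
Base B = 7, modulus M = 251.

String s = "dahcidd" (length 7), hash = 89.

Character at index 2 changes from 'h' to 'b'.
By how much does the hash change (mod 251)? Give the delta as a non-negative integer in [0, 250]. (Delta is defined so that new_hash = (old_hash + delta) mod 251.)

Answer: 152

Derivation:
Delta formula: (val(new) - val(old)) * B^(n-1-k) mod M
  val('b') - val('h') = 2 - 8 = -6
  B^(n-1-k) = 7^4 mod 251 = 142
  Delta = -6 * 142 mod 251 = 152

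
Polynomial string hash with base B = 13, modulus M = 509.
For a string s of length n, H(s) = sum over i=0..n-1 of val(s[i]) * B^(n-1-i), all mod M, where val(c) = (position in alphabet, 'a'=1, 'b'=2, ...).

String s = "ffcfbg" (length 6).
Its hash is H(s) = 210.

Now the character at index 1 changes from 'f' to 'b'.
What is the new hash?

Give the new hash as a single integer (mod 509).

Answer: 491

Derivation:
val('f') = 6, val('b') = 2
Position k = 1, exponent = n-1-k = 4
B^4 mod M = 13^4 mod 509 = 57
Delta = (2 - 6) * 57 mod 509 = 281
New hash = (210 + 281) mod 509 = 491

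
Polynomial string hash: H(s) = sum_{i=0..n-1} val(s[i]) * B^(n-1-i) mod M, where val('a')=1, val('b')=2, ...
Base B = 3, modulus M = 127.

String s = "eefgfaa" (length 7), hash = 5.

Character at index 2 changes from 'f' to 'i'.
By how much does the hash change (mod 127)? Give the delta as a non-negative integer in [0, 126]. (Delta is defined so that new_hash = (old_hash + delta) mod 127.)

Answer: 116

Derivation:
Delta formula: (val(new) - val(old)) * B^(n-1-k) mod M
  val('i') - val('f') = 9 - 6 = 3
  B^(n-1-k) = 3^4 mod 127 = 81
  Delta = 3 * 81 mod 127 = 116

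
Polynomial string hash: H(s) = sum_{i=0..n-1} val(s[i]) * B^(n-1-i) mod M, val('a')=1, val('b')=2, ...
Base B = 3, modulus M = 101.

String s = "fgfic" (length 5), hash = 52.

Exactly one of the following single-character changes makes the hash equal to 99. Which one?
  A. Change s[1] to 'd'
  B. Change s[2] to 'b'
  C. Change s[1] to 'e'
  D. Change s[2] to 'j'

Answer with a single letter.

Answer: C

Derivation:
Option A: s[1]='g'->'d', delta=(4-7)*3^3 mod 101 = 20, hash=52+20 mod 101 = 72
Option B: s[2]='f'->'b', delta=(2-6)*3^2 mod 101 = 65, hash=52+65 mod 101 = 16
Option C: s[1]='g'->'e', delta=(5-7)*3^3 mod 101 = 47, hash=52+47 mod 101 = 99 <-- target
Option D: s[2]='f'->'j', delta=(10-6)*3^2 mod 101 = 36, hash=52+36 mod 101 = 88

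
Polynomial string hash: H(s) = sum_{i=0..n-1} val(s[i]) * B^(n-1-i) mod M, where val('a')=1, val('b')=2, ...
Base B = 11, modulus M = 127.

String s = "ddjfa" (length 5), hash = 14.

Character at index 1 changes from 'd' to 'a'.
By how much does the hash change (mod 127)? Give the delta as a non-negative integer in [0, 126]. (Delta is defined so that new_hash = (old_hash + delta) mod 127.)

Delta formula: (val(new) - val(old)) * B^(n-1-k) mod M
  val('a') - val('d') = 1 - 4 = -3
  B^(n-1-k) = 11^3 mod 127 = 61
  Delta = -3 * 61 mod 127 = 71

Answer: 71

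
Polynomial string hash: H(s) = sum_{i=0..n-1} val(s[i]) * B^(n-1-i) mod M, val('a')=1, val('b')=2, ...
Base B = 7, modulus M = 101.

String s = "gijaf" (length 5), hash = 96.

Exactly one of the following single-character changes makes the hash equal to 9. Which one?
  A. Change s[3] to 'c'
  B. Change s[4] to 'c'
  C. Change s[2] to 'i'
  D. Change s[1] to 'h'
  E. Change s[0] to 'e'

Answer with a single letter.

Answer: A

Derivation:
Option A: s[3]='a'->'c', delta=(3-1)*7^1 mod 101 = 14, hash=96+14 mod 101 = 9 <-- target
Option B: s[4]='f'->'c', delta=(3-6)*7^0 mod 101 = 98, hash=96+98 mod 101 = 93
Option C: s[2]='j'->'i', delta=(9-10)*7^2 mod 101 = 52, hash=96+52 mod 101 = 47
Option D: s[1]='i'->'h', delta=(8-9)*7^3 mod 101 = 61, hash=96+61 mod 101 = 56
Option E: s[0]='g'->'e', delta=(5-7)*7^4 mod 101 = 46, hash=96+46 mod 101 = 41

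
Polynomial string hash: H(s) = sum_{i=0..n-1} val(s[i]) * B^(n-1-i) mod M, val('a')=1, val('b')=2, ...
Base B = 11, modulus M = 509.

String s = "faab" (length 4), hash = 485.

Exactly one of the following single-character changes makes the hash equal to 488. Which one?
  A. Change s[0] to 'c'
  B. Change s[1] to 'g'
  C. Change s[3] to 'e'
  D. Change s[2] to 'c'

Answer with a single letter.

Answer: C

Derivation:
Option A: s[0]='f'->'c', delta=(3-6)*11^3 mod 509 = 79, hash=485+79 mod 509 = 55
Option B: s[1]='a'->'g', delta=(7-1)*11^2 mod 509 = 217, hash=485+217 mod 509 = 193
Option C: s[3]='b'->'e', delta=(5-2)*11^0 mod 509 = 3, hash=485+3 mod 509 = 488 <-- target
Option D: s[2]='a'->'c', delta=(3-1)*11^1 mod 509 = 22, hash=485+22 mod 509 = 507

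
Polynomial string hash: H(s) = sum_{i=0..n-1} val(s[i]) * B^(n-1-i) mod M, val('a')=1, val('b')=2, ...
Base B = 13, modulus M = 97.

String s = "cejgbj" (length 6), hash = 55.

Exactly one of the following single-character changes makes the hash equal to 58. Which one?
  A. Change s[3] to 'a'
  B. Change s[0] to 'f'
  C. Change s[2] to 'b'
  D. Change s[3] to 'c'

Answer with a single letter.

Answer: D

Derivation:
Option A: s[3]='g'->'a', delta=(1-7)*13^2 mod 97 = 53, hash=55+53 mod 97 = 11
Option B: s[0]='c'->'f', delta=(6-3)*13^5 mod 97 = 28, hash=55+28 mod 97 = 83
Option C: s[2]='j'->'b', delta=(2-10)*13^3 mod 97 = 78, hash=55+78 mod 97 = 36
Option D: s[3]='g'->'c', delta=(3-7)*13^2 mod 97 = 3, hash=55+3 mod 97 = 58 <-- target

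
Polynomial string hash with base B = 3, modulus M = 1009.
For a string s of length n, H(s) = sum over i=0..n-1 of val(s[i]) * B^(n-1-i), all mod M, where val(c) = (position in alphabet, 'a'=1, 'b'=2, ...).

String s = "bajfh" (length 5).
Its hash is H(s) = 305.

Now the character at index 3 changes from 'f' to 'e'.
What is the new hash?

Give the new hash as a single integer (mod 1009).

val('f') = 6, val('e') = 5
Position k = 3, exponent = n-1-k = 1
B^1 mod M = 3^1 mod 1009 = 3
Delta = (5 - 6) * 3 mod 1009 = 1006
New hash = (305 + 1006) mod 1009 = 302

Answer: 302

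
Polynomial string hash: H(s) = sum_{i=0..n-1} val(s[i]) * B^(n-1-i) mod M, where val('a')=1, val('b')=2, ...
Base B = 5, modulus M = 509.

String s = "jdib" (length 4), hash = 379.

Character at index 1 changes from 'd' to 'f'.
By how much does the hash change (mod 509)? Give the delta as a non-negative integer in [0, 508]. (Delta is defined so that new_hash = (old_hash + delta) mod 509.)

Delta formula: (val(new) - val(old)) * B^(n-1-k) mod M
  val('f') - val('d') = 6 - 4 = 2
  B^(n-1-k) = 5^2 mod 509 = 25
  Delta = 2 * 25 mod 509 = 50

Answer: 50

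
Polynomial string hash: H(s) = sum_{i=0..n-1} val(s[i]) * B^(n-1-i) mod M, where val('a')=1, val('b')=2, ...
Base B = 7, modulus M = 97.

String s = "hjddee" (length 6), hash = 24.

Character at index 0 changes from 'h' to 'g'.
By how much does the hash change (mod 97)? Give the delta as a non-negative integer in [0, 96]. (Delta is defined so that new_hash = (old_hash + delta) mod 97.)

Delta formula: (val(new) - val(old)) * B^(n-1-k) mod M
  val('g') - val('h') = 7 - 8 = -1
  B^(n-1-k) = 7^5 mod 97 = 26
  Delta = -1 * 26 mod 97 = 71

Answer: 71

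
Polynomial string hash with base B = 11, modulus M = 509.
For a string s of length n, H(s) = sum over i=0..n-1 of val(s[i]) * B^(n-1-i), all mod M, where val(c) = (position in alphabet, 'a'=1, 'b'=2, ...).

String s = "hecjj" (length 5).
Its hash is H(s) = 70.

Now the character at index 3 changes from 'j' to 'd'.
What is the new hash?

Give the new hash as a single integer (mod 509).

val('j') = 10, val('d') = 4
Position k = 3, exponent = n-1-k = 1
B^1 mod M = 11^1 mod 509 = 11
Delta = (4 - 10) * 11 mod 509 = 443
New hash = (70 + 443) mod 509 = 4

Answer: 4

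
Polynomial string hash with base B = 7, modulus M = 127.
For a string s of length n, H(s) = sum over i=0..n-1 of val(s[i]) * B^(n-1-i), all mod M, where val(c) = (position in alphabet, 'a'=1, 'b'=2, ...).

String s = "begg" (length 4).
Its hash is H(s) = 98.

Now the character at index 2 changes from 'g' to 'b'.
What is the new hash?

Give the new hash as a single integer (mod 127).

Answer: 63

Derivation:
val('g') = 7, val('b') = 2
Position k = 2, exponent = n-1-k = 1
B^1 mod M = 7^1 mod 127 = 7
Delta = (2 - 7) * 7 mod 127 = 92
New hash = (98 + 92) mod 127 = 63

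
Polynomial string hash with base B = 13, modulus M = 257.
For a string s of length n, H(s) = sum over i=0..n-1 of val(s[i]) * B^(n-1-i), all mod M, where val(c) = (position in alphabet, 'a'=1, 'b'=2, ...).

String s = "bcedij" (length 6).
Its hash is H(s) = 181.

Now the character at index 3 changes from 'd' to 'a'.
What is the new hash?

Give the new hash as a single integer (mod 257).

Answer: 188

Derivation:
val('d') = 4, val('a') = 1
Position k = 3, exponent = n-1-k = 2
B^2 mod M = 13^2 mod 257 = 169
Delta = (1 - 4) * 169 mod 257 = 7
New hash = (181 + 7) mod 257 = 188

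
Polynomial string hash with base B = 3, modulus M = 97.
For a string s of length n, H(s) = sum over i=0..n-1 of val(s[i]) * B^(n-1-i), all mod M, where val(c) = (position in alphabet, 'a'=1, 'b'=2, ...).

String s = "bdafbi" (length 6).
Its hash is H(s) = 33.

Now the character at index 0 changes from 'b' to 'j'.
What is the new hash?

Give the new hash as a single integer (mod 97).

Answer: 37

Derivation:
val('b') = 2, val('j') = 10
Position k = 0, exponent = n-1-k = 5
B^5 mod M = 3^5 mod 97 = 49
Delta = (10 - 2) * 49 mod 97 = 4
New hash = (33 + 4) mod 97 = 37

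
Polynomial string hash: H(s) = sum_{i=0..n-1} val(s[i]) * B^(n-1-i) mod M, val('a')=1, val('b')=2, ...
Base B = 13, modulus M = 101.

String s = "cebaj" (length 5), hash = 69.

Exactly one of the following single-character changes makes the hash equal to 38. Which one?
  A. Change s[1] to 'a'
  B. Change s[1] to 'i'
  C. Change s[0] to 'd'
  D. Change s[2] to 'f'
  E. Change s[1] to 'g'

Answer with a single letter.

Option A: s[1]='e'->'a', delta=(1-5)*13^3 mod 101 = 100, hash=69+100 mod 101 = 68
Option B: s[1]='e'->'i', delta=(9-5)*13^3 mod 101 = 1, hash=69+1 mod 101 = 70
Option C: s[0]='c'->'d', delta=(4-3)*13^4 mod 101 = 79, hash=69+79 mod 101 = 47
Option D: s[2]='b'->'f', delta=(6-2)*13^2 mod 101 = 70, hash=69+70 mod 101 = 38 <-- target
Option E: s[1]='e'->'g', delta=(7-5)*13^3 mod 101 = 51, hash=69+51 mod 101 = 19

Answer: D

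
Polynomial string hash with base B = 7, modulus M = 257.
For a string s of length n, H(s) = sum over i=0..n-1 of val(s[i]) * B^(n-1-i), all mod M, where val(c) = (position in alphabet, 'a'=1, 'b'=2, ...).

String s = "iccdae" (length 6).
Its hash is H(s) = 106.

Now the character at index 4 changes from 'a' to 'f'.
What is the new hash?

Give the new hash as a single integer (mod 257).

val('a') = 1, val('f') = 6
Position k = 4, exponent = n-1-k = 1
B^1 mod M = 7^1 mod 257 = 7
Delta = (6 - 1) * 7 mod 257 = 35
New hash = (106 + 35) mod 257 = 141

Answer: 141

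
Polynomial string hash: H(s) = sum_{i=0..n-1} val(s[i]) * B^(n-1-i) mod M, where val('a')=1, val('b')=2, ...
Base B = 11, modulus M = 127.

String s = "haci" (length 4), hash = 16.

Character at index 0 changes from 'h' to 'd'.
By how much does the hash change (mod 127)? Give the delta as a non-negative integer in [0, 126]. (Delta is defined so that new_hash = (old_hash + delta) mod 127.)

Answer: 10

Derivation:
Delta formula: (val(new) - val(old)) * B^(n-1-k) mod M
  val('d') - val('h') = 4 - 8 = -4
  B^(n-1-k) = 11^3 mod 127 = 61
  Delta = -4 * 61 mod 127 = 10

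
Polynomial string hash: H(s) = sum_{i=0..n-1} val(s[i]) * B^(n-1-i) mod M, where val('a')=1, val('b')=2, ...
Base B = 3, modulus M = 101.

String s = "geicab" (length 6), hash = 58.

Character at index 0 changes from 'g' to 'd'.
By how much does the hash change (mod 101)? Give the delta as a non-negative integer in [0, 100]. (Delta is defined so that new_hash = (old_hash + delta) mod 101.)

Delta formula: (val(new) - val(old)) * B^(n-1-k) mod M
  val('d') - val('g') = 4 - 7 = -3
  B^(n-1-k) = 3^5 mod 101 = 41
  Delta = -3 * 41 mod 101 = 79

Answer: 79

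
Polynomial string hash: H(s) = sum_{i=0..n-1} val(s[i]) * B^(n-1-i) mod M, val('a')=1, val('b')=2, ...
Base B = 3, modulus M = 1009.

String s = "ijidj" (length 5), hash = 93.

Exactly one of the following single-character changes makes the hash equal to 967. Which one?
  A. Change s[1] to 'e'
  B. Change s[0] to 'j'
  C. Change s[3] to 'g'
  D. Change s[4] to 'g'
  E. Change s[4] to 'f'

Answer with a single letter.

Option A: s[1]='j'->'e', delta=(5-10)*3^3 mod 1009 = 874, hash=93+874 mod 1009 = 967 <-- target
Option B: s[0]='i'->'j', delta=(10-9)*3^4 mod 1009 = 81, hash=93+81 mod 1009 = 174
Option C: s[3]='d'->'g', delta=(7-4)*3^1 mod 1009 = 9, hash=93+9 mod 1009 = 102
Option D: s[4]='j'->'g', delta=(7-10)*3^0 mod 1009 = 1006, hash=93+1006 mod 1009 = 90
Option E: s[4]='j'->'f', delta=(6-10)*3^0 mod 1009 = 1005, hash=93+1005 mod 1009 = 89

Answer: A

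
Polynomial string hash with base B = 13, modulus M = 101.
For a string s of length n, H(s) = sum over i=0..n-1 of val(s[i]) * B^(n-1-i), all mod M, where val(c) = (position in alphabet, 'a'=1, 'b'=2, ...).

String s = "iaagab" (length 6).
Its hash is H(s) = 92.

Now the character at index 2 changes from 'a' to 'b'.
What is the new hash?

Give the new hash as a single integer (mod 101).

Answer: 67

Derivation:
val('a') = 1, val('b') = 2
Position k = 2, exponent = n-1-k = 3
B^3 mod M = 13^3 mod 101 = 76
Delta = (2 - 1) * 76 mod 101 = 76
New hash = (92 + 76) mod 101 = 67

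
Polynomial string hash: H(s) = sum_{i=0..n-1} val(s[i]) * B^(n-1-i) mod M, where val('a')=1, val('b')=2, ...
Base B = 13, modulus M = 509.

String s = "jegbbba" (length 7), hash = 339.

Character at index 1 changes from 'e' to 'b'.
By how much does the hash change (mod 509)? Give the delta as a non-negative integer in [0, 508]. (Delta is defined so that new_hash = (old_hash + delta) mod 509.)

Delta formula: (val(new) - val(old)) * B^(n-1-k) mod M
  val('b') - val('e') = 2 - 5 = -3
  B^(n-1-k) = 13^5 mod 509 = 232
  Delta = -3 * 232 mod 509 = 322

Answer: 322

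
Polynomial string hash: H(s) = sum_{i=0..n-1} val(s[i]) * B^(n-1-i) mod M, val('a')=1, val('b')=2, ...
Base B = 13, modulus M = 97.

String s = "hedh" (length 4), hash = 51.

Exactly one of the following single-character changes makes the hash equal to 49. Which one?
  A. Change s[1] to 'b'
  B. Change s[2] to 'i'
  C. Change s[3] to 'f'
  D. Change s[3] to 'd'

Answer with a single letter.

Answer: C

Derivation:
Option A: s[1]='e'->'b', delta=(2-5)*13^2 mod 97 = 75, hash=51+75 mod 97 = 29
Option B: s[2]='d'->'i', delta=(9-4)*13^1 mod 97 = 65, hash=51+65 mod 97 = 19
Option C: s[3]='h'->'f', delta=(6-8)*13^0 mod 97 = 95, hash=51+95 mod 97 = 49 <-- target
Option D: s[3]='h'->'d', delta=(4-8)*13^0 mod 97 = 93, hash=51+93 mod 97 = 47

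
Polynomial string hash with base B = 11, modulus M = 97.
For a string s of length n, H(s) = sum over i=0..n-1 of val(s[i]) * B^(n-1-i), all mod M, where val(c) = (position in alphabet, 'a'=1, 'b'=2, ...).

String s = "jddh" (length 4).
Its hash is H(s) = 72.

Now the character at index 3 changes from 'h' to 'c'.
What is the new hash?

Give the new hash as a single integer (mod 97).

Answer: 67

Derivation:
val('h') = 8, val('c') = 3
Position k = 3, exponent = n-1-k = 0
B^0 mod M = 11^0 mod 97 = 1
Delta = (3 - 8) * 1 mod 97 = 92
New hash = (72 + 92) mod 97 = 67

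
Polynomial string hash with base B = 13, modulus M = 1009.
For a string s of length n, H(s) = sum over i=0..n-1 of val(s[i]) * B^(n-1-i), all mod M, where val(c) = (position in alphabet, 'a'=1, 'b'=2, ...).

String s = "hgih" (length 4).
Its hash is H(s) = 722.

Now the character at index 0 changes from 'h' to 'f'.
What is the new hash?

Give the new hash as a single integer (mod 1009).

Answer: 364

Derivation:
val('h') = 8, val('f') = 6
Position k = 0, exponent = n-1-k = 3
B^3 mod M = 13^3 mod 1009 = 179
Delta = (6 - 8) * 179 mod 1009 = 651
New hash = (722 + 651) mod 1009 = 364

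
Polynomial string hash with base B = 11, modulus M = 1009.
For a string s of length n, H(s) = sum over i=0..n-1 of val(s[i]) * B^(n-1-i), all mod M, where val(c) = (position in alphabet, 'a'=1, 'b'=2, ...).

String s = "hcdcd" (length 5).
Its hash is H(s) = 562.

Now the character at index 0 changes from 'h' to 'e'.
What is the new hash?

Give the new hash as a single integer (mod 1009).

val('h') = 8, val('e') = 5
Position k = 0, exponent = n-1-k = 4
B^4 mod M = 11^4 mod 1009 = 515
Delta = (5 - 8) * 515 mod 1009 = 473
New hash = (562 + 473) mod 1009 = 26

Answer: 26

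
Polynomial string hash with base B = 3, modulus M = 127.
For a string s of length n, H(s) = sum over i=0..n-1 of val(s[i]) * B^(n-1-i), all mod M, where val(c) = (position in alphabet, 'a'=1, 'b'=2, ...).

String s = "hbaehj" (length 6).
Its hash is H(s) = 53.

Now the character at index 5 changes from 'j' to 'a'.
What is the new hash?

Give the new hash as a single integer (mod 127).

val('j') = 10, val('a') = 1
Position k = 5, exponent = n-1-k = 0
B^0 mod M = 3^0 mod 127 = 1
Delta = (1 - 10) * 1 mod 127 = 118
New hash = (53 + 118) mod 127 = 44

Answer: 44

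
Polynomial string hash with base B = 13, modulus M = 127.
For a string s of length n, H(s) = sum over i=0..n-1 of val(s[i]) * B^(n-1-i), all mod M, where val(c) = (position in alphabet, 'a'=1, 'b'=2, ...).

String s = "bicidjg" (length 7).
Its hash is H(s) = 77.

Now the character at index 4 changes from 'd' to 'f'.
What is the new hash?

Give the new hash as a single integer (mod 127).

val('d') = 4, val('f') = 6
Position k = 4, exponent = n-1-k = 2
B^2 mod M = 13^2 mod 127 = 42
Delta = (6 - 4) * 42 mod 127 = 84
New hash = (77 + 84) mod 127 = 34

Answer: 34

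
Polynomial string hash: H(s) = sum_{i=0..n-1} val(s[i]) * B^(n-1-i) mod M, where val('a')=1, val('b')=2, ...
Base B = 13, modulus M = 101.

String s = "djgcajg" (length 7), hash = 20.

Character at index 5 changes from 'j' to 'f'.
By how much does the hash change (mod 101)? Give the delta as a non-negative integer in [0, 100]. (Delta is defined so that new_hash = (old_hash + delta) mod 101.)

Delta formula: (val(new) - val(old)) * B^(n-1-k) mod M
  val('f') - val('j') = 6 - 10 = -4
  B^(n-1-k) = 13^1 mod 101 = 13
  Delta = -4 * 13 mod 101 = 49

Answer: 49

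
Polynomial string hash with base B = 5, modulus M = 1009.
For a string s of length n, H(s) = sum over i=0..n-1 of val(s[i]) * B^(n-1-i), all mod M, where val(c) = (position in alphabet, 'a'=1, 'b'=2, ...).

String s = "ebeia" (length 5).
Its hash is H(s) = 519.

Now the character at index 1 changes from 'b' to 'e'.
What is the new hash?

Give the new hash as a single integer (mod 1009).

val('b') = 2, val('e') = 5
Position k = 1, exponent = n-1-k = 3
B^3 mod M = 5^3 mod 1009 = 125
Delta = (5 - 2) * 125 mod 1009 = 375
New hash = (519 + 375) mod 1009 = 894

Answer: 894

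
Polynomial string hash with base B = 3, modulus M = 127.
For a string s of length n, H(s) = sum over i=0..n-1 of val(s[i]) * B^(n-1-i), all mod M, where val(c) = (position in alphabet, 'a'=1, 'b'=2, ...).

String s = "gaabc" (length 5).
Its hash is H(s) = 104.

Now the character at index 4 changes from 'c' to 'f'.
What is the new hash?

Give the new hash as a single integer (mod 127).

val('c') = 3, val('f') = 6
Position k = 4, exponent = n-1-k = 0
B^0 mod M = 3^0 mod 127 = 1
Delta = (6 - 3) * 1 mod 127 = 3
New hash = (104 + 3) mod 127 = 107

Answer: 107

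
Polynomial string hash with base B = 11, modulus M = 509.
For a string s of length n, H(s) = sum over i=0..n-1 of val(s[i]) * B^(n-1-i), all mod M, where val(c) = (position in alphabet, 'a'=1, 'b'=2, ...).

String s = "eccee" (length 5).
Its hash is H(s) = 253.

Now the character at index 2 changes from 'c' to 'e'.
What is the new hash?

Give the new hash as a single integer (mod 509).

val('c') = 3, val('e') = 5
Position k = 2, exponent = n-1-k = 2
B^2 mod M = 11^2 mod 509 = 121
Delta = (5 - 3) * 121 mod 509 = 242
New hash = (253 + 242) mod 509 = 495

Answer: 495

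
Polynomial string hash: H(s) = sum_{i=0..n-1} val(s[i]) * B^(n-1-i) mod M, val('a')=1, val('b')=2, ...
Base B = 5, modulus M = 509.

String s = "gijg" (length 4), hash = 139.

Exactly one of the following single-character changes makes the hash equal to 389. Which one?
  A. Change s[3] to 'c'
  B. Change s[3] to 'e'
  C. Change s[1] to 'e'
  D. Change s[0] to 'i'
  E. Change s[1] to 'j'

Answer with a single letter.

Answer: D

Derivation:
Option A: s[3]='g'->'c', delta=(3-7)*5^0 mod 509 = 505, hash=139+505 mod 509 = 135
Option B: s[3]='g'->'e', delta=(5-7)*5^0 mod 509 = 507, hash=139+507 mod 509 = 137
Option C: s[1]='i'->'e', delta=(5-9)*5^2 mod 509 = 409, hash=139+409 mod 509 = 39
Option D: s[0]='g'->'i', delta=(9-7)*5^3 mod 509 = 250, hash=139+250 mod 509 = 389 <-- target
Option E: s[1]='i'->'j', delta=(10-9)*5^2 mod 509 = 25, hash=139+25 mod 509 = 164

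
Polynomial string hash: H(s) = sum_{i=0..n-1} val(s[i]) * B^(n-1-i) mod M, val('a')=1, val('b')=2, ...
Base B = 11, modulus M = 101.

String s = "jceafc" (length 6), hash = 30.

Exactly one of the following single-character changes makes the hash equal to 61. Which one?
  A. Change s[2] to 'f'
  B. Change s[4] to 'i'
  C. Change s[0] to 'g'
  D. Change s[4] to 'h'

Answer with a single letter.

Option A: s[2]='e'->'f', delta=(6-5)*11^3 mod 101 = 18, hash=30+18 mod 101 = 48
Option B: s[4]='f'->'i', delta=(9-6)*11^1 mod 101 = 33, hash=30+33 mod 101 = 63
Option C: s[0]='j'->'g', delta=(7-10)*11^5 mod 101 = 31, hash=30+31 mod 101 = 61 <-- target
Option D: s[4]='f'->'h', delta=(8-6)*11^1 mod 101 = 22, hash=30+22 mod 101 = 52

Answer: C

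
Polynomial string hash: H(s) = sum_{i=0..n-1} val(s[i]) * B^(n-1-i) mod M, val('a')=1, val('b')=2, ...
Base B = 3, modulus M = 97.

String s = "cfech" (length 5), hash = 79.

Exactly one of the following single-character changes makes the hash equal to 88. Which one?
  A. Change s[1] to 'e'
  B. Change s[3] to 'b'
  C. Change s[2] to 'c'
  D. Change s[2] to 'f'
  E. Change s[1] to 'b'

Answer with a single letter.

Option A: s[1]='f'->'e', delta=(5-6)*3^3 mod 97 = 70, hash=79+70 mod 97 = 52
Option B: s[3]='c'->'b', delta=(2-3)*3^1 mod 97 = 94, hash=79+94 mod 97 = 76
Option C: s[2]='e'->'c', delta=(3-5)*3^2 mod 97 = 79, hash=79+79 mod 97 = 61
Option D: s[2]='e'->'f', delta=(6-5)*3^2 mod 97 = 9, hash=79+9 mod 97 = 88 <-- target
Option E: s[1]='f'->'b', delta=(2-6)*3^3 mod 97 = 86, hash=79+86 mod 97 = 68

Answer: D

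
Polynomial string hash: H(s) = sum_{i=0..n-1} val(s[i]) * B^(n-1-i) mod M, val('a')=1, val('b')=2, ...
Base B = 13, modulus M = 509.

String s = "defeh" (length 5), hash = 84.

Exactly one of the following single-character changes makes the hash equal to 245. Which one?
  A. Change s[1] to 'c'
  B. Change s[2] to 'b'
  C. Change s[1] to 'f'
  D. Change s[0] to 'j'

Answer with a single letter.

Option A: s[1]='e'->'c', delta=(3-5)*13^3 mod 509 = 187, hash=84+187 mod 509 = 271
Option B: s[2]='f'->'b', delta=(2-6)*13^2 mod 509 = 342, hash=84+342 mod 509 = 426
Option C: s[1]='e'->'f', delta=(6-5)*13^3 mod 509 = 161, hash=84+161 mod 509 = 245 <-- target
Option D: s[0]='d'->'j', delta=(10-4)*13^4 mod 509 = 342, hash=84+342 mod 509 = 426

Answer: C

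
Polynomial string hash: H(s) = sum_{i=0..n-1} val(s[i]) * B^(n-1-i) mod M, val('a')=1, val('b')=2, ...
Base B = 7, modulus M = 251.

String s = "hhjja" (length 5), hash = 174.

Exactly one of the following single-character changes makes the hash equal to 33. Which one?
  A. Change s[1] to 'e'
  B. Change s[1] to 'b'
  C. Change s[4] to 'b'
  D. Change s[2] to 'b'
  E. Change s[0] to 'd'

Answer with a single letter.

Answer: D

Derivation:
Option A: s[1]='h'->'e', delta=(5-8)*7^3 mod 251 = 226, hash=174+226 mod 251 = 149
Option B: s[1]='h'->'b', delta=(2-8)*7^3 mod 251 = 201, hash=174+201 mod 251 = 124
Option C: s[4]='a'->'b', delta=(2-1)*7^0 mod 251 = 1, hash=174+1 mod 251 = 175
Option D: s[2]='j'->'b', delta=(2-10)*7^2 mod 251 = 110, hash=174+110 mod 251 = 33 <-- target
Option E: s[0]='h'->'d', delta=(4-8)*7^4 mod 251 = 185, hash=174+185 mod 251 = 108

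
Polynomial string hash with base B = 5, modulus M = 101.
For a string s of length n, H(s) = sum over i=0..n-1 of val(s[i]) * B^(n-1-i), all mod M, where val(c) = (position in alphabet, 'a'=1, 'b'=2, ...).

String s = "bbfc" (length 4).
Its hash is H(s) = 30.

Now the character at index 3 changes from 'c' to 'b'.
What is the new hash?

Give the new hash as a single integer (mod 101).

Answer: 29

Derivation:
val('c') = 3, val('b') = 2
Position k = 3, exponent = n-1-k = 0
B^0 mod M = 5^0 mod 101 = 1
Delta = (2 - 3) * 1 mod 101 = 100
New hash = (30 + 100) mod 101 = 29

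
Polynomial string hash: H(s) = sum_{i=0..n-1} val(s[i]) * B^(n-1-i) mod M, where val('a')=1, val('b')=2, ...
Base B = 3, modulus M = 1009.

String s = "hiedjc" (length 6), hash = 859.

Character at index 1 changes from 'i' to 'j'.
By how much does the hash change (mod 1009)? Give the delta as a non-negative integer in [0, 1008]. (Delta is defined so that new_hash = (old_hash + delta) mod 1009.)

Delta formula: (val(new) - val(old)) * B^(n-1-k) mod M
  val('j') - val('i') = 10 - 9 = 1
  B^(n-1-k) = 3^4 mod 1009 = 81
  Delta = 1 * 81 mod 1009 = 81

Answer: 81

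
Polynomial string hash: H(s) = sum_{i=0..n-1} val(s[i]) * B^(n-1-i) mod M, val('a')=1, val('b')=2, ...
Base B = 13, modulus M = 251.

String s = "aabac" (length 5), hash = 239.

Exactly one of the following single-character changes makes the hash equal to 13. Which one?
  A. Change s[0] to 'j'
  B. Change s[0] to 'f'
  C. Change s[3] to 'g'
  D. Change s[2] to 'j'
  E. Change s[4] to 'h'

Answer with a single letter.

Answer: A

Derivation:
Option A: s[0]='a'->'j', delta=(10-1)*13^4 mod 251 = 25, hash=239+25 mod 251 = 13 <-- target
Option B: s[0]='a'->'f', delta=(6-1)*13^4 mod 251 = 237, hash=239+237 mod 251 = 225
Option C: s[3]='a'->'g', delta=(7-1)*13^1 mod 251 = 78, hash=239+78 mod 251 = 66
Option D: s[2]='b'->'j', delta=(10-2)*13^2 mod 251 = 97, hash=239+97 mod 251 = 85
Option E: s[4]='c'->'h', delta=(8-3)*13^0 mod 251 = 5, hash=239+5 mod 251 = 244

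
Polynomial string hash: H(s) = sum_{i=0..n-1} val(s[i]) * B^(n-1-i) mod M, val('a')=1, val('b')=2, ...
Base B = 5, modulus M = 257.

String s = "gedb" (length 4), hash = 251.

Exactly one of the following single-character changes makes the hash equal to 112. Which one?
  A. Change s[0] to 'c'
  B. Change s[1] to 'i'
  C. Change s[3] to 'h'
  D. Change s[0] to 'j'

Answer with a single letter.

Answer: D

Derivation:
Option A: s[0]='g'->'c', delta=(3-7)*5^3 mod 257 = 14, hash=251+14 mod 257 = 8
Option B: s[1]='e'->'i', delta=(9-5)*5^2 mod 257 = 100, hash=251+100 mod 257 = 94
Option C: s[3]='b'->'h', delta=(8-2)*5^0 mod 257 = 6, hash=251+6 mod 257 = 0
Option D: s[0]='g'->'j', delta=(10-7)*5^3 mod 257 = 118, hash=251+118 mod 257 = 112 <-- target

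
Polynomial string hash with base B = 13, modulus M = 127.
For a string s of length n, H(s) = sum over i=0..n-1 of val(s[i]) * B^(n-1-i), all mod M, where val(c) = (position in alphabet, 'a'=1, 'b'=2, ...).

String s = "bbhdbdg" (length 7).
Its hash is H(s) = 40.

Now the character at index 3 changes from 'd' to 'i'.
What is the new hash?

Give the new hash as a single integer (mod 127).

Answer: 103

Derivation:
val('d') = 4, val('i') = 9
Position k = 3, exponent = n-1-k = 3
B^3 mod M = 13^3 mod 127 = 38
Delta = (9 - 4) * 38 mod 127 = 63
New hash = (40 + 63) mod 127 = 103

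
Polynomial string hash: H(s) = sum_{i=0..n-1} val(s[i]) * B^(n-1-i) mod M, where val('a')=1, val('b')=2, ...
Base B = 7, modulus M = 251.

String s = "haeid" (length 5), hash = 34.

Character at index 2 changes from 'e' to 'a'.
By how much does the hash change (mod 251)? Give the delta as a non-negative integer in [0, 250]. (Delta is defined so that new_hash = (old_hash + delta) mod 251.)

Answer: 55

Derivation:
Delta formula: (val(new) - val(old)) * B^(n-1-k) mod M
  val('a') - val('e') = 1 - 5 = -4
  B^(n-1-k) = 7^2 mod 251 = 49
  Delta = -4 * 49 mod 251 = 55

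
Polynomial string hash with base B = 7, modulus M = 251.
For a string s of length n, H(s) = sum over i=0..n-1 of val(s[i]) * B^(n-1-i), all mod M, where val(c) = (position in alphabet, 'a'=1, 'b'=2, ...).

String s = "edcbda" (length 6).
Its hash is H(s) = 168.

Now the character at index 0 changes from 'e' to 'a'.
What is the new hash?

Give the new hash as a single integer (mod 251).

val('e') = 5, val('a') = 1
Position k = 0, exponent = n-1-k = 5
B^5 mod M = 7^5 mod 251 = 241
Delta = (1 - 5) * 241 mod 251 = 40
New hash = (168 + 40) mod 251 = 208

Answer: 208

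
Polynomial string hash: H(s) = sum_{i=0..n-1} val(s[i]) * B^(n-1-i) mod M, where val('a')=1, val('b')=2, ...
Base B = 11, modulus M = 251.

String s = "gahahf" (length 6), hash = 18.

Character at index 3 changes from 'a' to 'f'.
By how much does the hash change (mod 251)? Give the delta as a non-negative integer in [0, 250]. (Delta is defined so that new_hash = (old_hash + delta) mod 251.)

Answer: 103

Derivation:
Delta formula: (val(new) - val(old)) * B^(n-1-k) mod M
  val('f') - val('a') = 6 - 1 = 5
  B^(n-1-k) = 11^2 mod 251 = 121
  Delta = 5 * 121 mod 251 = 103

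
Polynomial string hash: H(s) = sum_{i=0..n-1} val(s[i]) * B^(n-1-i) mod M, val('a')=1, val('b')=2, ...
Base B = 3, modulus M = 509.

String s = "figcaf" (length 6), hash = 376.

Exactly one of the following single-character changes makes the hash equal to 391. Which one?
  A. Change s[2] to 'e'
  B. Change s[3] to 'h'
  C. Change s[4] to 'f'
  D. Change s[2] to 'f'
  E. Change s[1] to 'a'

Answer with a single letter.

Answer: C

Derivation:
Option A: s[2]='g'->'e', delta=(5-7)*3^3 mod 509 = 455, hash=376+455 mod 509 = 322
Option B: s[3]='c'->'h', delta=(8-3)*3^2 mod 509 = 45, hash=376+45 mod 509 = 421
Option C: s[4]='a'->'f', delta=(6-1)*3^1 mod 509 = 15, hash=376+15 mod 509 = 391 <-- target
Option D: s[2]='g'->'f', delta=(6-7)*3^3 mod 509 = 482, hash=376+482 mod 509 = 349
Option E: s[1]='i'->'a', delta=(1-9)*3^4 mod 509 = 370, hash=376+370 mod 509 = 237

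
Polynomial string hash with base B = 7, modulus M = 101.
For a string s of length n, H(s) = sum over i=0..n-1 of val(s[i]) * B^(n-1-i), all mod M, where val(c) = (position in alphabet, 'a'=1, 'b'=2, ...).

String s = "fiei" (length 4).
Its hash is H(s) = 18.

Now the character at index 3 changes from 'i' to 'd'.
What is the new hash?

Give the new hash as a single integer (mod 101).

Answer: 13

Derivation:
val('i') = 9, val('d') = 4
Position k = 3, exponent = n-1-k = 0
B^0 mod M = 7^0 mod 101 = 1
Delta = (4 - 9) * 1 mod 101 = 96
New hash = (18 + 96) mod 101 = 13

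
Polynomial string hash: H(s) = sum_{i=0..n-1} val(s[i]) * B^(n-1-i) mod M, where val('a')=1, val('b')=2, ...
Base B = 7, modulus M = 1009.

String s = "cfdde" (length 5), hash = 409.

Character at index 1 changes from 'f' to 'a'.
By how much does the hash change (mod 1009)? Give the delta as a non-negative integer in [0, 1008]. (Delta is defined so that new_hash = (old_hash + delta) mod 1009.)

Answer: 303

Derivation:
Delta formula: (val(new) - val(old)) * B^(n-1-k) mod M
  val('a') - val('f') = 1 - 6 = -5
  B^(n-1-k) = 7^3 mod 1009 = 343
  Delta = -5 * 343 mod 1009 = 303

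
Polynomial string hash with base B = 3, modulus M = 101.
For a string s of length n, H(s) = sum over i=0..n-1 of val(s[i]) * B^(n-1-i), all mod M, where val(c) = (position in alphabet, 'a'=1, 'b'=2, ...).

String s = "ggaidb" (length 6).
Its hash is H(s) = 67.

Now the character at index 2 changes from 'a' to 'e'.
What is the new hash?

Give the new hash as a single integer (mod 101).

Answer: 74

Derivation:
val('a') = 1, val('e') = 5
Position k = 2, exponent = n-1-k = 3
B^3 mod M = 3^3 mod 101 = 27
Delta = (5 - 1) * 27 mod 101 = 7
New hash = (67 + 7) mod 101 = 74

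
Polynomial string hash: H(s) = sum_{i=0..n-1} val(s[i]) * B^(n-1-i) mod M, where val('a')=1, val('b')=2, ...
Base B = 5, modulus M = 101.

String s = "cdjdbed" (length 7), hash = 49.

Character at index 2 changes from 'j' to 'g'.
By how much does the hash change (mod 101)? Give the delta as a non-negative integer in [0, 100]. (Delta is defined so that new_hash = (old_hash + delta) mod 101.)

Answer: 44

Derivation:
Delta formula: (val(new) - val(old)) * B^(n-1-k) mod M
  val('g') - val('j') = 7 - 10 = -3
  B^(n-1-k) = 5^4 mod 101 = 19
  Delta = -3 * 19 mod 101 = 44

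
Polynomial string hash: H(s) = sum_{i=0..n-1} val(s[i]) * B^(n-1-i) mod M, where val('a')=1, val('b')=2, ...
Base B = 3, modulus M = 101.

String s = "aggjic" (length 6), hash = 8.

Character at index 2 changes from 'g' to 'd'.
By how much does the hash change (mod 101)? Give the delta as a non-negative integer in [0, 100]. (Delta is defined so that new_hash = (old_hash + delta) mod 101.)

Delta formula: (val(new) - val(old)) * B^(n-1-k) mod M
  val('d') - val('g') = 4 - 7 = -3
  B^(n-1-k) = 3^3 mod 101 = 27
  Delta = -3 * 27 mod 101 = 20

Answer: 20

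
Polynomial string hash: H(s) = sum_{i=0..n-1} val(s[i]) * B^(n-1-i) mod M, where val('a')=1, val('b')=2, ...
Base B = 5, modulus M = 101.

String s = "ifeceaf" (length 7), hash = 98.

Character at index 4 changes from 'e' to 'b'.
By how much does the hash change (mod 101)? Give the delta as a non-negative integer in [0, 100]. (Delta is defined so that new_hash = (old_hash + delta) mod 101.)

Answer: 26

Derivation:
Delta formula: (val(new) - val(old)) * B^(n-1-k) mod M
  val('b') - val('e') = 2 - 5 = -3
  B^(n-1-k) = 5^2 mod 101 = 25
  Delta = -3 * 25 mod 101 = 26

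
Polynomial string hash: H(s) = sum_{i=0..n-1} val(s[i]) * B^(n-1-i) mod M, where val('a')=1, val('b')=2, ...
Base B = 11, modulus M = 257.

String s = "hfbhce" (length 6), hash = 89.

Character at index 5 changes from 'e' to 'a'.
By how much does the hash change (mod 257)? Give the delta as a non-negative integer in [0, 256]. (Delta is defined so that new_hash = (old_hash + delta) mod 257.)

Answer: 253

Derivation:
Delta formula: (val(new) - val(old)) * B^(n-1-k) mod M
  val('a') - val('e') = 1 - 5 = -4
  B^(n-1-k) = 11^0 mod 257 = 1
  Delta = -4 * 1 mod 257 = 253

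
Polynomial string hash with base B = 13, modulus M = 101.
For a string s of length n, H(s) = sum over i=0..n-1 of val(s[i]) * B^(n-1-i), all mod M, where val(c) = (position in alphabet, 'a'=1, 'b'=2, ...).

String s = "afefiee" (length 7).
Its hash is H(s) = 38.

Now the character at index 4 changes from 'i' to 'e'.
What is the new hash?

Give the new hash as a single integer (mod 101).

Answer: 69

Derivation:
val('i') = 9, val('e') = 5
Position k = 4, exponent = n-1-k = 2
B^2 mod M = 13^2 mod 101 = 68
Delta = (5 - 9) * 68 mod 101 = 31
New hash = (38 + 31) mod 101 = 69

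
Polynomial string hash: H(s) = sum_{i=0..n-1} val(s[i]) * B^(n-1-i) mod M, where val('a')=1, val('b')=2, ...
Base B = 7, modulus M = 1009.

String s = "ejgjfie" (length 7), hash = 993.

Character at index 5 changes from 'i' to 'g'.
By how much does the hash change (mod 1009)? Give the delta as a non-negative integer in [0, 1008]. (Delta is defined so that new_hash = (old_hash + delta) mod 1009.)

Delta formula: (val(new) - val(old)) * B^(n-1-k) mod M
  val('g') - val('i') = 7 - 9 = -2
  B^(n-1-k) = 7^1 mod 1009 = 7
  Delta = -2 * 7 mod 1009 = 995

Answer: 995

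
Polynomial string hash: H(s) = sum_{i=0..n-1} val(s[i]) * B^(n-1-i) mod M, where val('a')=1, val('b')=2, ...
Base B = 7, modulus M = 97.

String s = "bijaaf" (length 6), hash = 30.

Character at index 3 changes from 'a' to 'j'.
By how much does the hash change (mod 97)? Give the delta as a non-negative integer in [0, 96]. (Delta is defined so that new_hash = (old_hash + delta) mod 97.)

Answer: 53

Derivation:
Delta formula: (val(new) - val(old)) * B^(n-1-k) mod M
  val('j') - val('a') = 10 - 1 = 9
  B^(n-1-k) = 7^2 mod 97 = 49
  Delta = 9 * 49 mod 97 = 53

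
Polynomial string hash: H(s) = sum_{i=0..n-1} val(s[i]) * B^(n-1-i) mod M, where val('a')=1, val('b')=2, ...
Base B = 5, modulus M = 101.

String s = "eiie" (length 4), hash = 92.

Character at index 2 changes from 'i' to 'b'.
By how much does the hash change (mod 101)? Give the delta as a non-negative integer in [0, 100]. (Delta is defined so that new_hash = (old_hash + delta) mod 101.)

Answer: 66

Derivation:
Delta formula: (val(new) - val(old)) * B^(n-1-k) mod M
  val('b') - val('i') = 2 - 9 = -7
  B^(n-1-k) = 5^1 mod 101 = 5
  Delta = -7 * 5 mod 101 = 66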